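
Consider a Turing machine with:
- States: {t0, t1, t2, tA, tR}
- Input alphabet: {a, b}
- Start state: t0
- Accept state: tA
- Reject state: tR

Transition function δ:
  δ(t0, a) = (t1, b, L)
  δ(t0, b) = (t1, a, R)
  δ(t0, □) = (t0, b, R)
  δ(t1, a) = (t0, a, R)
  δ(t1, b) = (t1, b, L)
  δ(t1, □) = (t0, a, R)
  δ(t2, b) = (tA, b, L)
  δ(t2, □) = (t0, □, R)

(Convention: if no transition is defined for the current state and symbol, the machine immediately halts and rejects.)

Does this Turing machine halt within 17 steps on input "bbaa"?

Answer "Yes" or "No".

Execution trace:
Initial: [t0]bbaa
Step 1: δ(t0, b) = (t1, a, R) → a[t1]baa
Step 2: δ(t1, b) = (t1, b, L) → [t1]abaa
Step 3: δ(t1, a) = (t0, a, R) → a[t0]baa
Step 4: δ(t0, b) = (t1, a, R) → aa[t1]aa
Step 5: δ(t1, a) = (t0, a, R) → aaa[t0]a
Step 6: δ(t0, a) = (t1, b, L) → aa[t1]ab
Step 7: δ(t1, a) = (t0, a, R) → aaa[t0]b
Step 8: δ(t0, b) = (t1, a, R) → aaaa[t1]□
Step 9: δ(t1, □) = (t0, a, R) → aaaaa[t0]□
Step 10: δ(t0, □) = (t0, b, R) → aaaaab[t0]□
Step 11: δ(t0, □) = (t0, b, R) → aaaaabb[t0]□
Step 12: δ(t0, □) = (t0, b, R) → aaaaabbb[t0]□
Step 13: δ(t0, □) = (t0, b, R) → aaaaabbbb[t0]□
Step 14: δ(t0, □) = (t0, b, R) → aaaaabbbbb[t0]□
Step 15: δ(t0, □) = (t0, b, R) → aaaaabbbbbb[t0]□
Step 16: δ(t0, □) = (t0, b, R) → aaaaabbbbbbb[t0]□
Step 17: δ(t0, □) = (t0, b, R) → aaaaabbbbbbbb[t0]□

The machine has not reached a halting state after 17 steps.
The machine did not halt within the 17-step bound.

Answer: No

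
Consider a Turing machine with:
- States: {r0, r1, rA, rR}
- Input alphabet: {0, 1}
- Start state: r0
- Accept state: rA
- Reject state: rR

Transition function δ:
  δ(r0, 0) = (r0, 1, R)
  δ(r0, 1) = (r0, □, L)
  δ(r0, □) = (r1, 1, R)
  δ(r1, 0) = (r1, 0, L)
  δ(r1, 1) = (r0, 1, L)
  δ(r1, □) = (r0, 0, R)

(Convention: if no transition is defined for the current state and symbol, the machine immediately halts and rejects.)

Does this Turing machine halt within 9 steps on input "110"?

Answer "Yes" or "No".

Execution trace:
Initial: [r0]110
Step 1: δ(r0, 1) = (r0, □, L) → [r0]□□10
Step 2: δ(r0, □) = (r1, 1, R) → 1[r1]□10
Step 3: δ(r1, □) = (r0, 0, R) → 10[r0]10
Step 4: δ(r0, 1) = (r0, □, L) → 1[r0]0□0
Step 5: δ(r0, 0) = (r0, 1, R) → 11[r0]□0
Step 6: δ(r0, □) = (r1, 1, R) → 111[r1]0
Step 7: δ(r1, 0) = (r1, 0, L) → 11[r1]10
Step 8: δ(r1, 1) = (r0, 1, L) → 1[r0]110
Step 9: δ(r0, 1) = (r0, □, L) → [r0]1□10

The machine has not reached a halting state after 9 steps.
The machine did not halt within the 9-step bound.

Answer: No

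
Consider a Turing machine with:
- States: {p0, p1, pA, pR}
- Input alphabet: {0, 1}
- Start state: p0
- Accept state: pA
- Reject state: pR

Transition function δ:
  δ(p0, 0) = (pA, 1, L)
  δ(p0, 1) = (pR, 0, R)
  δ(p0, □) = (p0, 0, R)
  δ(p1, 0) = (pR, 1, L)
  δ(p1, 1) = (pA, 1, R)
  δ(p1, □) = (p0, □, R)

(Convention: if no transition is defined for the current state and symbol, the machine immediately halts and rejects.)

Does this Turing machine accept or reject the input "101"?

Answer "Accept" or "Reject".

Execution trace:
Initial: [p0]101
Step 1: δ(p0, 1) = (pR, 0, R) → 0[pR]01

The machine reaches the reject state pR and halts.

Answer: Reject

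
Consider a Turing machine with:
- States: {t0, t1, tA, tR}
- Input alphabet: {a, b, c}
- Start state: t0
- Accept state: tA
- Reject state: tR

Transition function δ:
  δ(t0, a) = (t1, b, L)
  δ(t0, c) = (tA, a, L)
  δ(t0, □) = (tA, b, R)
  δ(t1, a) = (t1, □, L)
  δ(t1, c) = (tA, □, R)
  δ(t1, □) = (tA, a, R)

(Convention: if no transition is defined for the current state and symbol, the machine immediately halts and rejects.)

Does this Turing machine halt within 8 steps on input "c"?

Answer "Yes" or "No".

Execution trace:
Initial: [t0]c
Step 1: δ(t0, c) = (tA, a, L) → [tA]□a

The machine reaches the accept state tA and halts.
The machine halted after 1 step (within the 8-step bound).

Answer: Yes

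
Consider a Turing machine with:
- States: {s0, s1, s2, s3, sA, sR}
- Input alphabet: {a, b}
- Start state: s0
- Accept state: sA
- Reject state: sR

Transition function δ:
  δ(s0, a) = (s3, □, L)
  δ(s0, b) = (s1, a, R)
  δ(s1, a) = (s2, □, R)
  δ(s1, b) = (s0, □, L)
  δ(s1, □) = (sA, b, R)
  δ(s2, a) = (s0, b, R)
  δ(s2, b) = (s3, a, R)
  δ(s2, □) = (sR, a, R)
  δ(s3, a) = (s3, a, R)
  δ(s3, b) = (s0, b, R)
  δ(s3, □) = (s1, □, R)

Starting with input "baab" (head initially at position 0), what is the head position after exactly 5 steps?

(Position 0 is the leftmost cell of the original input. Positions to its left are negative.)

Execution trace (head position shown):
Step 0: [s0]baab  (head at position 0)
Step 1: move right → a[s1]aab  (head at position 1)
Step 2: move right → a□[s2]ab  (head at position 2)
Step 3: move right → a□b[s0]b  (head at position 3)
Step 4: move right → a□ba[s1]□  (head at position 4)
Step 5: move right → a□bab[sA]□  (head at position 5)

After 5 steps, the head is at position 5.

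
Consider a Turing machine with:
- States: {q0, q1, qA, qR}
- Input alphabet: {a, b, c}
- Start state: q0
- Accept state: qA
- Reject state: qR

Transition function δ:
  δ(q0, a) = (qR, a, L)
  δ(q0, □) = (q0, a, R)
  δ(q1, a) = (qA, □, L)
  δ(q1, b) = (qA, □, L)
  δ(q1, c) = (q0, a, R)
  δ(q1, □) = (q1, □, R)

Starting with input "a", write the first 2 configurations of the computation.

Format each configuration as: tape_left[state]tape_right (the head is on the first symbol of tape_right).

Transitions applied:
Step 1: δ(q0, a) = (qR, a, L)

The first 2 configurations are:
[q0]a ⊢ [qR]□a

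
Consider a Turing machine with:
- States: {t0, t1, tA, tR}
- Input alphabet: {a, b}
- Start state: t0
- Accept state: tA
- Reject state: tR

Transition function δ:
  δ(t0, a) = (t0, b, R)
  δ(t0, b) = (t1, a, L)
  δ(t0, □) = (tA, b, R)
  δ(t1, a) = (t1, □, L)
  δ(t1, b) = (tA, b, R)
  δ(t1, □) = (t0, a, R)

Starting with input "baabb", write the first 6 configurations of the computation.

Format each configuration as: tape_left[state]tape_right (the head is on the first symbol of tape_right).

Transitions applied:
Step 1: δ(t0, b) = (t1, a, L)
Step 2: δ(t1, □) = (t0, a, R)
Step 3: δ(t0, a) = (t0, b, R)
Step 4: δ(t0, a) = (t0, b, R)
Step 5: δ(t0, a) = (t0, b, R)

The first 6 configurations are:
[t0]baabb ⊢ [t1]□aaabb ⊢ a[t0]aaabb ⊢ ab[t0]aabb ⊢ abb[t0]abb ⊢ abbb[t0]bb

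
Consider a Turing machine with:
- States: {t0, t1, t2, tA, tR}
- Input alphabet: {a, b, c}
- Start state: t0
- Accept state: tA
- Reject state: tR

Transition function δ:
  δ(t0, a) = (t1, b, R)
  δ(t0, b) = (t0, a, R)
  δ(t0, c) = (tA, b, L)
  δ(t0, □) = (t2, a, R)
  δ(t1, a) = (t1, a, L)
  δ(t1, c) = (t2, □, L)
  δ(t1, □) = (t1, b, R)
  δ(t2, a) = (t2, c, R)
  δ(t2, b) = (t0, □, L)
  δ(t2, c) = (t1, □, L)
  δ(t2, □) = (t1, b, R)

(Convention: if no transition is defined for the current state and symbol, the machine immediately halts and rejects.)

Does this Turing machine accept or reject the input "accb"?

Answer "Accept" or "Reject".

Execution trace:
Initial: [t0]accb
Step 1: δ(t0, a) = (t1, b, R) → b[t1]ccb
Step 2: δ(t1, c) = (t2, □, L) → [t2]b□cb
Step 3: δ(t2, b) = (t0, □, L) → [t0]□□□cb
Step 4: δ(t0, □) = (t2, a, R) → a[t2]□□cb
Step 5: δ(t2, □) = (t1, b, R) → ab[t1]□cb
Step 6: δ(t1, □) = (t1, b, R) → abb[t1]cb
Step 7: δ(t1, c) = (t2, □, L) → ab[t2]b□b
Step 8: δ(t2, b) = (t0, □, L) → a[t0]b□□b
Step 9: δ(t0, b) = (t0, a, R) → aa[t0]□□b
Step 10: δ(t0, □) = (t2, a, R) → aaa[t2]□b
Step 11: δ(t2, □) = (t1, b, R) → aaab[t1]b

No transition is defined for δ(t1, b). By convention the machine halts and rejects.

Answer: Reject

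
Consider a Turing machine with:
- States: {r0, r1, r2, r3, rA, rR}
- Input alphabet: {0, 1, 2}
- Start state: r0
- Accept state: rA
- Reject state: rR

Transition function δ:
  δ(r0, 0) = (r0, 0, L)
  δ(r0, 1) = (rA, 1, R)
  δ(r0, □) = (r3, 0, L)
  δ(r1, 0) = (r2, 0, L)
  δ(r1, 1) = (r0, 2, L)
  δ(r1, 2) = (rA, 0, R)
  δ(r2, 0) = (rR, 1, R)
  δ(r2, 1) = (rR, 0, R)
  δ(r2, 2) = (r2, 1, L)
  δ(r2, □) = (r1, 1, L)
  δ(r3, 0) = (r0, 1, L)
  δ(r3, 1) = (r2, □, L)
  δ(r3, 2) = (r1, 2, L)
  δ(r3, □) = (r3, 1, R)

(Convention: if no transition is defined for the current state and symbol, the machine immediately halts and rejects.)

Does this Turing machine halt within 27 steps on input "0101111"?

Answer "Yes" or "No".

Execution trace:
Initial: [r0]0101111
Step 1: δ(r0, 0) = (r0, 0, L) → [r0]□0101111
Step 2: δ(r0, □) = (r3, 0, L) → [r3]□00101111
Step 3: δ(r3, □) = (r3, 1, R) → 1[r3]00101111
Step 4: δ(r3, 0) = (r0, 1, L) → [r0]110101111
Step 5: δ(r0, 1) = (rA, 1, R) → 1[rA]10101111

The machine reaches the accept state rA and halts.
The machine halted after 5 steps (within the 27-step bound).

Answer: Yes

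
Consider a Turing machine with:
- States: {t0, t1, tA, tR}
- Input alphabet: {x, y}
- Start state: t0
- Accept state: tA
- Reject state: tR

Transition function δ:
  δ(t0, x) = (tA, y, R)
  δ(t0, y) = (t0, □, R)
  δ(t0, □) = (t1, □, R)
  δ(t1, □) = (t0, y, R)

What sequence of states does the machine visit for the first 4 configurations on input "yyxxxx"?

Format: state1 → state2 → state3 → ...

Execution trace:
Initial: [t0]yyxxxx
Step 1: δ(t0, y) = (t0, □, R) → □[t0]yxxxx
Step 2: δ(t0, y) = (t0, □, R) → □□[t0]xxxx
Step 3: δ(t0, x) = (tA, y, R) → □□y[tA]xxx

The machine reaches the accept state tA and halts.

State sequence: t0 → t0 → t0 → tA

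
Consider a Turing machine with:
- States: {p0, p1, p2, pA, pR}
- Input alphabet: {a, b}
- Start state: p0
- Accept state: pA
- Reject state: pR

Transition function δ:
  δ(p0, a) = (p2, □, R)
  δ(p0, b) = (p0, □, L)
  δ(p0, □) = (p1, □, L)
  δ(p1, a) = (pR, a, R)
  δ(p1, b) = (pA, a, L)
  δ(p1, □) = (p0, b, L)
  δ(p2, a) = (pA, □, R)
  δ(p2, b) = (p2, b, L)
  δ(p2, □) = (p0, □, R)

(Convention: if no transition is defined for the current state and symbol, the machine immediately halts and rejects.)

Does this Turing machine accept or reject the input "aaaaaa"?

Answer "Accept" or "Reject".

Execution trace:
Initial: [p0]aaaaaa
Step 1: δ(p0, a) = (p2, □, R) → □[p2]aaaaa
Step 2: δ(p2, a) = (pA, □, R) → □□[pA]aaaa

The machine reaches the accept state pA and halts.

Answer: Accept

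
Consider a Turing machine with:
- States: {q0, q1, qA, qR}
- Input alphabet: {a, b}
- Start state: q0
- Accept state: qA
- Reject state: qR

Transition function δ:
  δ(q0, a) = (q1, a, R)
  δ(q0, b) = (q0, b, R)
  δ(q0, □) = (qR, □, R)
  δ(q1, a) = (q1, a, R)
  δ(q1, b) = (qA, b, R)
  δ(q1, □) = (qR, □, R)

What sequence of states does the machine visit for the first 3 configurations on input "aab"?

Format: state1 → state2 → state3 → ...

Execution trace:
Initial: [q0]aab
Step 1: δ(q0, a) = (q1, a, R) → a[q1]ab
Step 2: δ(q1, a) = (q1, a, R) → aa[q1]b

State sequence: q0 → q1 → q1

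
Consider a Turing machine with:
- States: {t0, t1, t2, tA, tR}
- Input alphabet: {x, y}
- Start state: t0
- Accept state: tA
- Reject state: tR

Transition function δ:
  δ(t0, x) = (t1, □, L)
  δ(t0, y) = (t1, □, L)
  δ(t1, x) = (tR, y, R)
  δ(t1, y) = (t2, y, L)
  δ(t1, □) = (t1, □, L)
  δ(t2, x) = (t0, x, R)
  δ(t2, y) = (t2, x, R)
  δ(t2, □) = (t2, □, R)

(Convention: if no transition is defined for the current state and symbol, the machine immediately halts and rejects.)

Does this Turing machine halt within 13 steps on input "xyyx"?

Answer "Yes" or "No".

Execution trace:
Initial: [t0]xyyx
Step 1: δ(t0, x) = (t1, □, L) → [t1]□□yyx
Step 2: δ(t1, □) = (t1, □, L) → [t1]□□□yyx
Step 3: δ(t1, □) = (t1, □, L) → [t1]□□□□yyx
Step 4: δ(t1, □) = (t1, □, L) → [t1]□□□□□yyx
Step 5: δ(t1, □) = (t1, □, L) → [t1]□□□□□□yyx
Step 6: δ(t1, □) = (t1, □, L) → [t1]□□□□□□□yyx
Step 7: δ(t1, □) = (t1, □, L) → [t1]□□□□□□□□yyx
Step 8: δ(t1, □) = (t1, □, L) → [t1]□□□□□□□□□yyx
Step 9: δ(t1, □) = (t1, □, L) → [t1]□□□□□□□□□□yyx
Step 10: δ(t1, □) = (t1, □, L) → [t1]□□□□□□□□□□□yyx
Step 11: δ(t1, □) = (t1, □, L) → [t1]□□□□□□□□□□□□yyx
Step 12: δ(t1, □) = (t1, □, L) → [t1]□□□□□□□□□□□□□yyx
Step 13: δ(t1, □) = (t1, □, L) → [t1]□□□□□□□□□□□□□□yyx

The machine has not reached a halting state after 13 steps.
The machine did not halt within the 13-step bound.

Answer: No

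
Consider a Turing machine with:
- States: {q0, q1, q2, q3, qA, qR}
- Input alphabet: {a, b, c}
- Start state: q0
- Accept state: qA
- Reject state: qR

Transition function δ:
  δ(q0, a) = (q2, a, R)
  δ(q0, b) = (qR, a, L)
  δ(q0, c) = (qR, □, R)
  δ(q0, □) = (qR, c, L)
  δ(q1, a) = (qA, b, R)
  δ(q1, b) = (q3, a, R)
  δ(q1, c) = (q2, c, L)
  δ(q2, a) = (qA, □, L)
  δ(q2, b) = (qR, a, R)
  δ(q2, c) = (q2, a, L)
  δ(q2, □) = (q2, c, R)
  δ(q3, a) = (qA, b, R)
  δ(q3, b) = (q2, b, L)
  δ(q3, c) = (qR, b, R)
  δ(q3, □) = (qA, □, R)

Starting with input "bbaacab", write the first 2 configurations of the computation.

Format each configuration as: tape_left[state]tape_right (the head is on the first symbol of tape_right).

Transitions applied:
Step 1: δ(q0, b) = (qR, a, L)

The first 2 configurations are:
[q0]bbaacab ⊢ [qR]□abaacab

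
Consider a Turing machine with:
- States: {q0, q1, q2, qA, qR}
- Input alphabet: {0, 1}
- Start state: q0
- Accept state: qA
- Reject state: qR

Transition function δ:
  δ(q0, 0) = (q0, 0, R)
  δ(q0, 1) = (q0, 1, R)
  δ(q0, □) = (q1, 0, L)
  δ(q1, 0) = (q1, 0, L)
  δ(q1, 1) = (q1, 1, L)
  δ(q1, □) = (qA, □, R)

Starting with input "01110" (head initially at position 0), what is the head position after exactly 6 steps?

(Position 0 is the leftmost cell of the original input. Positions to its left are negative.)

Execution trace (head position shown):
Step 0: [q0]01110  (head at position 0)
Step 1: move right → 0[q0]1110  (head at position 1)
Step 2: move right → 01[q0]110  (head at position 2)
Step 3: move right → 011[q0]10  (head at position 3)
Step 4: move right → 0111[q0]0  (head at position 4)
Step 5: move right → 01110[q0]□  (head at position 5)
Step 6: move left → 0111[q1]00  (head at position 4)

After 6 steps, the head is at position 4.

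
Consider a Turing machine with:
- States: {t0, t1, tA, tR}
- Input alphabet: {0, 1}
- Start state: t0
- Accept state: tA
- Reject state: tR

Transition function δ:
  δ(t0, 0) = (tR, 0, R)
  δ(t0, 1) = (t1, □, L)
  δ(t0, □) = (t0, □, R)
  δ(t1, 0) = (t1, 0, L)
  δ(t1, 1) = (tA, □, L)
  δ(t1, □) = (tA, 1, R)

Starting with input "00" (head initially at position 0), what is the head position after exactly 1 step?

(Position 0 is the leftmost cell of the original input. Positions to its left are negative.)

Execution trace (head position shown):
Step 0: [t0]00  (head at position 0)
Step 1: move right → 0[tR]0  (head at position 1)

After 1 step, the head is at position 1.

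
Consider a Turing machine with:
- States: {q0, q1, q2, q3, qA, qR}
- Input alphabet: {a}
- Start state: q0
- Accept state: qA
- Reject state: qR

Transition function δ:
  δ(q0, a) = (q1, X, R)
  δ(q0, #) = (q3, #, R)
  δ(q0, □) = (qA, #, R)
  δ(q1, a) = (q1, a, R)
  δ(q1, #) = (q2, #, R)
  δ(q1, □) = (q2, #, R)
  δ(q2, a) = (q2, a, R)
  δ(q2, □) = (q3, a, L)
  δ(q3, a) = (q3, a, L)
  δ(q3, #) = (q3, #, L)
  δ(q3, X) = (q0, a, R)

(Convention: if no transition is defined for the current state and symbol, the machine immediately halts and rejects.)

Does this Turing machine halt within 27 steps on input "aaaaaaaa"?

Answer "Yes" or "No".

Execution trace:
Initial: [q0]aaaaaaaa
Step 1: δ(q0, a) = (q1, X, R) → X[q1]aaaaaaa
Step 2: δ(q1, a) = (q1, a, R) → Xa[q1]aaaaaa
Step 3: δ(q1, a) = (q1, a, R) → Xaa[q1]aaaaa
Step 4: δ(q1, a) = (q1, a, R) → Xaaa[q1]aaaa
Step 5: δ(q1, a) = (q1, a, R) → Xaaaa[q1]aaa
Step 6: δ(q1, a) = (q1, a, R) → Xaaaaa[q1]aa
Step 7: δ(q1, a) = (q1, a, R) → Xaaaaaa[q1]a
Step 8: δ(q1, a) = (q1, a, R) → Xaaaaaaa[q1]□
Step 9: δ(q1, □) = (q2, #, R) → Xaaaaaaa#[q2]□
Step 10: δ(q2, □) = (q3, a, L) → Xaaaaaaa[q3]#a
Step 11: δ(q3, #) = (q3, #, L) → Xaaaaaa[q3]a#a
Step 12: δ(q3, a) = (q3, a, L) → Xaaaaa[q3]aa#a
Step 13: δ(q3, a) = (q3, a, L) → Xaaaa[q3]aaa#a
Step 14: δ(q3, a) = (q3, a, L) → Xaaa[q3]aaaa#a
Step 15: δ(q3, a) = (q3, a, L) → Xaa[q3]aaaaa#a
Step 16: δ(q3, a) = (q3, a, L) → Xa[q3]aaaaaa#a
Step 17: δ(q3, a) = (q3, a, L) → X[q3]aaaaaaa#a
Step 18: δ(q3, a) = (q3, a, L) → [q3]Xaaaaaaa#a
Step 19: δ(q3, X) = (q0, a, R) → a[q0]aaaaaaa#a
Step 20: δ(q0, a) = (q1, X, R) → aX[q1]aaaaaa#a
Step 21: δ(q1, a) = (q1, a, R) → aXa[q1]aaaaa#a
Step 22: δ(q1, a) = (q1, a, R) → aXaa[q1]aaaa#a
Step 23: δ(q1, a) = (q1, a, R) → aXaaa[q1]aaa#a
Step 24: δ(q1, a) = (q1, a, R) → aXaaaa[q1]aa#a
Step 25: δ(q1, a) = (q1, a, R) → aXaaaaa[q1]a#a
Step 26: δ(q1, a) = (q1, a, R) → aXaaaaaa[q1]#a
Step 27: δ(q1, #) = (q2, #, R) → aXaaaaaa#[q2]a

The machine has not reached a halting state after 27 steps.
The machine did not halt within the 27-step bound.

Answer: No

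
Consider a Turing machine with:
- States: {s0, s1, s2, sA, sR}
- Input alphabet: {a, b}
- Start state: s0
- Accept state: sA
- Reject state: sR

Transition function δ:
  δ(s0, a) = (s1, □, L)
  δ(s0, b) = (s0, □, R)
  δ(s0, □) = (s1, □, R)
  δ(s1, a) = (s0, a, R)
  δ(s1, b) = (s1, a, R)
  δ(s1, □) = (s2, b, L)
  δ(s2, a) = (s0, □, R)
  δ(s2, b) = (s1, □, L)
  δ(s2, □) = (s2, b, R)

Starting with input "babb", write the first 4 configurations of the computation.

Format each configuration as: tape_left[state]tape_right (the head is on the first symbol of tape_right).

Transitions applied:
Step 1: δ(s0, b) = (s0, □, R)
Step 2: δ(s0, a) = (s1, □, L)
Step 3: δ(s1, □) = (s2, b, L)

The first 4 configurations are:
[s0]babb ⊢ □[s0]abb ⊢ [s1]□□bb ⊢ [s2]□b□bb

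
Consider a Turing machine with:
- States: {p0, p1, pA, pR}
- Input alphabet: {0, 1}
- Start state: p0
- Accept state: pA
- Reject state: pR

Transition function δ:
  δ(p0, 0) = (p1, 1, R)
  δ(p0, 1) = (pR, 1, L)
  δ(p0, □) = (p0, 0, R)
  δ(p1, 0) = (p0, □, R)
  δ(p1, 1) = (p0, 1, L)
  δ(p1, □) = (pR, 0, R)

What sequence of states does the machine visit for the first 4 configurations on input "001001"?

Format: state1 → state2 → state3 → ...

Execution trace:
Initial: [p0]001001
Step 1: δ(p0, 0) = (p1, 1, R) → 1[p1]01001
Step 2: δ(p1, 0) = (p0, □, R) → 1□[p0]1001
Step 3: δ(p0, 1) = (pR, 1, L) → 1[pR]□1001

The machine reaches the reject state pR and halts.

State sequence: p0 → p1 → p0 → pR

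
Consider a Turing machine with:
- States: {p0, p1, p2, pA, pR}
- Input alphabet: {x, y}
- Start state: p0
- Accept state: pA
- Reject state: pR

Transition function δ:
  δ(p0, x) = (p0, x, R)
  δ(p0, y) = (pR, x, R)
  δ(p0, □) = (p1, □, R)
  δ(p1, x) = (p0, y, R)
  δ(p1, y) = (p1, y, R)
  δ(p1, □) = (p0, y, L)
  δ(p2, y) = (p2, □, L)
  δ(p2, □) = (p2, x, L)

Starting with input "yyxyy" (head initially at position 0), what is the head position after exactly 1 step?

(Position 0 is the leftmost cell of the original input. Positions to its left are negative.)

Execution trace (head position shown):
Step 0: [p0]yyxyy  (head at position 0)
Step 1: move right → x[pR]yxyy  (head at position 1)

After 1 step, the head is at position 1.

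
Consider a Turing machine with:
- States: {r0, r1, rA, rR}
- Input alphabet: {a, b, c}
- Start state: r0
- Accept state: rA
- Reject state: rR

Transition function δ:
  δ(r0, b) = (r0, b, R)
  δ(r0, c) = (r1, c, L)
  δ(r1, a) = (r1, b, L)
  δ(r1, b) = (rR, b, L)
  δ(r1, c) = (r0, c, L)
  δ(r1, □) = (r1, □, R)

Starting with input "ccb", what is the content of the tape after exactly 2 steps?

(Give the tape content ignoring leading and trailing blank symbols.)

Execution trace:
Initial: [r0]ccb
Step 1: δ(r0, c) = (r1, c, L) → [r1]□ccb
Step 2: δ(r1, □) = (r1, □, R) → □[r1]ccb

After 2 steps, the tape (ignoring leading/trailing blanks) is: ccb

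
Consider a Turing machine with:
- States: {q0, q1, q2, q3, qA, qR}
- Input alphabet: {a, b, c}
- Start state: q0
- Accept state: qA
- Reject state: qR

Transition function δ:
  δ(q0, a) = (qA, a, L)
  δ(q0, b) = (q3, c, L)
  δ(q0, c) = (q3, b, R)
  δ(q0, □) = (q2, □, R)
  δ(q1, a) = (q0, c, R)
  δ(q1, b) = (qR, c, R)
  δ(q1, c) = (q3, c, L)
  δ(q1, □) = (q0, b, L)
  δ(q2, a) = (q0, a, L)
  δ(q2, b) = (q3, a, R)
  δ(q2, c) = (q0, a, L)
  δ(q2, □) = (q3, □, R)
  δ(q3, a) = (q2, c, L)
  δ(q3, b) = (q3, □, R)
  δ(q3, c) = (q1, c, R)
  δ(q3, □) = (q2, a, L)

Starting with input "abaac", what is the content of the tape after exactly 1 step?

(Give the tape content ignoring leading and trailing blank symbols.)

Execution trace:
Initial: [q0]abaac
Step 1: δ(q0, a) = (qA, a, L) → [qA]□abaac

The machine reaches the accept state qA and halts.

After 1 step, the tape (ignoring leading/trailing blanks) is: abaac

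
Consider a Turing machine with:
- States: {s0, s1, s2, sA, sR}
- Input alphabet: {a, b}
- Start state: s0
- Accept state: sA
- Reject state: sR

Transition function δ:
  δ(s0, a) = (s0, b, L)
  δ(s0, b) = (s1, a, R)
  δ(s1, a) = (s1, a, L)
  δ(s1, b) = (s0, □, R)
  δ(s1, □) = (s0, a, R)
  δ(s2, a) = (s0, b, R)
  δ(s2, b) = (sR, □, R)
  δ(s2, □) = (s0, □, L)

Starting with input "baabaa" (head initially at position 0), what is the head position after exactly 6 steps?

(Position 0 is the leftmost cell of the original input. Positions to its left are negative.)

Execution trace (head position shown):
Step 0: [s0]baabaa  (head at position 0)
Step 1: move right → a[s1]aabaa  (head at position 1)
Step 2: move left → [s1]aaabaa  (head at position 0)
Step 3: move left → [s1]□aaabaa  (head at position -1)
Step 4: move right → a[s0]aaabaa  (head at position 0)
Step 5: move left → [s0]abaabaa  (head at position -1)
Step 6: move left → [s0]□bbaabaa  (head at position -2)

After 6 steps, the head is at position -2.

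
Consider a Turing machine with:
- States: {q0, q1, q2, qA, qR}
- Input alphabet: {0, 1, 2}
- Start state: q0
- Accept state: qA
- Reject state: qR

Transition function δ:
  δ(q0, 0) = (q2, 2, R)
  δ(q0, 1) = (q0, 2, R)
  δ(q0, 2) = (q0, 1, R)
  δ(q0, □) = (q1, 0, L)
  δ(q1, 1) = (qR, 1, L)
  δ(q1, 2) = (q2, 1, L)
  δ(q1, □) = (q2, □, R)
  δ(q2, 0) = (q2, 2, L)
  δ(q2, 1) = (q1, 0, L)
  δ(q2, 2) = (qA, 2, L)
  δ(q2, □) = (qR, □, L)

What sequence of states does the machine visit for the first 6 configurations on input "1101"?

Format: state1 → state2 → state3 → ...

Execution trace:
Initial: [q0]1101
Step 1: δ(q0, 1) = (q0, 2, R) → 2[q0]101
Step 2: δ(q0, 1) = (q0, 2, R) → 22[q0]01
Step 3: δ(q0, 0) = (q2, 2, R) → 222[q2]1
Step 4: δ(q2, 1) = (q1, 0, L) → 22[q1]20
Step 5: δ(q1, 2) = (q2, 1, L) → 2[q2]210

State sequence: q0 → q0 → q0 → q2 → q1 → q2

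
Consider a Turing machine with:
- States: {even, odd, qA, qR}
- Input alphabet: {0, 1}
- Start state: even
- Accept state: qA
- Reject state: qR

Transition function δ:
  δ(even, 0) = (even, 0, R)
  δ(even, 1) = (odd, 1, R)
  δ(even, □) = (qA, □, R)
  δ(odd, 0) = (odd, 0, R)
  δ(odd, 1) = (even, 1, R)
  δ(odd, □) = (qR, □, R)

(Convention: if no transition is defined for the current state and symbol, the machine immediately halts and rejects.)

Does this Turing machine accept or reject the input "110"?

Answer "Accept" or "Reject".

Execution trace:
Initial: [even]110
Step 1: δ(even, 1) = (odd, 1, R) → 1[odd]10
Step 2: δ(odd, 1) = (even, 1, R) → 11[even]0
Step 3: δ(even, 0) = (even, 0, R) → 110[even]□
Step 4: δ(even, □) = (qA, □, R) → 110□[qA]□

The machine reaches the accept state qA and halts.

Answer: Accept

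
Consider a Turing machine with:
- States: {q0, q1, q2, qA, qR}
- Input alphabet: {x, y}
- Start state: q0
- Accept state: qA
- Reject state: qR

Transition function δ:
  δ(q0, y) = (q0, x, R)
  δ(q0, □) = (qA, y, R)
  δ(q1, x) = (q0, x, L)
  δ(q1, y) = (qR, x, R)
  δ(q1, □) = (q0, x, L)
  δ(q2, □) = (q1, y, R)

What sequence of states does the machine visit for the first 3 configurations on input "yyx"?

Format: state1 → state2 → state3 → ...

Execution trace:
Initial: [q0]yyx
Step 1: δ(q0, y) = (q0, x, R) → x[q0]yx
Step 2: δ(q0, y) = (q0, x, R) → xx[q0]x

No transition is defined for δ(q0, x). By convention the machine halts and rejects.

State sequence: q0 → q0 → q0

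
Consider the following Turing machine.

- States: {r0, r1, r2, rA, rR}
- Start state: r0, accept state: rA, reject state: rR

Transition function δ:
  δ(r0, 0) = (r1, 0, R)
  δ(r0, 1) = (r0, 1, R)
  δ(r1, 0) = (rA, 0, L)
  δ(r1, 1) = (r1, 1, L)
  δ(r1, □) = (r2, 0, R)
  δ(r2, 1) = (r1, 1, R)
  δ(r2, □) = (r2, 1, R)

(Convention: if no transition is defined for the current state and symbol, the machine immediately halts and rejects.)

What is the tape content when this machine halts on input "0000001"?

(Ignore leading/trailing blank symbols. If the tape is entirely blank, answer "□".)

Execution trace:
Initial: [r0]0000001
Step 1: δ(r0, 0) = (r1, 0, R) → 0[r1]000001
Step 2: δ(r1, 0) = (rA, 0, L) → [rA]0000001

The machine reaches the accept state rA and halts.

Final tape (ignoring leading/trailing blanks): 0000001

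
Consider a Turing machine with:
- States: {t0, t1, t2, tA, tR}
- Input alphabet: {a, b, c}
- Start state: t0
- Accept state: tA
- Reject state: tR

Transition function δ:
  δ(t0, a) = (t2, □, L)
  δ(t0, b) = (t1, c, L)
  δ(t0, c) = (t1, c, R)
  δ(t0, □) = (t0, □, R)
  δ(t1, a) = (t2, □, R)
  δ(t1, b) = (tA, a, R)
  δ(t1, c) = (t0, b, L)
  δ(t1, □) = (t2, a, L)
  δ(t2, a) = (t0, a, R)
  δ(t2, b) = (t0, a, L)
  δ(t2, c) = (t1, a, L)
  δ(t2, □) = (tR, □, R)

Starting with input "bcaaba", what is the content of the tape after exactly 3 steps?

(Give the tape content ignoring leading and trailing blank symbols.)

Execution trace:
Initial: [t0]bcaaba
Step 1: δ(t0, b) = (t1, c, L) → [t1]□ccaaba
Step 2: δ(t1, □) = (t2, a, L) → [t2]□accaaba
Step 3: δ(t2, □) = (tR, □, R) → □[tR]accaaba

The machine reaches the reject state tR and halts.

After 3 steps, the tape (ignoring leading/trailing blanks) is: accaaba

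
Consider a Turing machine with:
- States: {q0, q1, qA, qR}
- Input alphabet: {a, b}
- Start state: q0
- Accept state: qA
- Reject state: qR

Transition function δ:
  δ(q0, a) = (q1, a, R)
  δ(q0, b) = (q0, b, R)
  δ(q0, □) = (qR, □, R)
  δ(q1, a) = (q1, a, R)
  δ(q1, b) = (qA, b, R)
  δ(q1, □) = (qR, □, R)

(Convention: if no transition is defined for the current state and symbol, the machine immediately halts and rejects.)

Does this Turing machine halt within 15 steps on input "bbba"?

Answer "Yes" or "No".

Execution trace:
Initial: [q0]bbba
Step 1: δ(q0, b) = (q0, b, R) → b[q0]bba
Step 2: δ(q0, b) = (q0, b, R) → bb[q0]ba
Step 3: δ(q0, b) = (q0, b, R) → bbb[q0]a
Step 4: δ(q0, a) = (q1, a, R) → bbba[q1]□
Step 5: δ(q1, □) = (qR, □, R) → bbba□[qR]□

The machine reaches the reject state qR and halts.
The machine halted after 5 steps (within the 15-step bound).

Answer: Yes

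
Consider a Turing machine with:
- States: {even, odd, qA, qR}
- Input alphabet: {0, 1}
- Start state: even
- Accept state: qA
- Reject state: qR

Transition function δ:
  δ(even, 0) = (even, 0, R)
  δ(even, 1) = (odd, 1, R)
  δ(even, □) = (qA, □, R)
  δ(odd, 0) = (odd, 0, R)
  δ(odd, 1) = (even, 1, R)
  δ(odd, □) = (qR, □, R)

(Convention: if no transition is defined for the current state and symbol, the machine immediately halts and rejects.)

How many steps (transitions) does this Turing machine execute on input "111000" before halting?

Execution trace:
Initial: [even]111000
Step 1: δ(even, 1) = (odd, 1, R) → 1[odd]11000
Step 2: δ(odd, 1) = (even, 1, R) → 11[even]1000
Step 3: δ(even, 1) = (odd, 1, R) → 111[odd]000
Step 4: δ(odd, 0) = (odd, 0, R) → 1110[odd]00
Step 5: δ(odd, 0) = (odd, 0, R) → 11100[odd]0
Step 6: δ(odd, 0) = (odd, 0, R) → 111000[odd]□
Step 7: δ(odd, □) = (qR, □, R) → 111000□[qR]□

The machine reaches the reject state qR and halts.

The machine executed 7 steps before halting.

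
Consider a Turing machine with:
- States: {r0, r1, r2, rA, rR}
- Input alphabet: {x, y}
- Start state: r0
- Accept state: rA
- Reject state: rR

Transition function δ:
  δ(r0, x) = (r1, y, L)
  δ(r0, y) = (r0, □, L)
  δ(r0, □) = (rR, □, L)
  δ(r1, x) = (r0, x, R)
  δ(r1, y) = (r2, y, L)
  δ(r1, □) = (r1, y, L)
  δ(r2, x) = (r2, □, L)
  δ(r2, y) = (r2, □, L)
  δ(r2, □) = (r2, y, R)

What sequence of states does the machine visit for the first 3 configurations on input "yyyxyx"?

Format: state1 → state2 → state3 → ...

Execution trace:
Initial: [r0]yyyxyx
Step 1: δ(r0, y) = (r0, □, L) → [r0]□□yyxyx
Step 2: δ(r0, □) = (rR, □, L) → [rR]□□□yyxyx

The machine reaches the reject state rR and halts.

State sequence: r0 → r0 → rR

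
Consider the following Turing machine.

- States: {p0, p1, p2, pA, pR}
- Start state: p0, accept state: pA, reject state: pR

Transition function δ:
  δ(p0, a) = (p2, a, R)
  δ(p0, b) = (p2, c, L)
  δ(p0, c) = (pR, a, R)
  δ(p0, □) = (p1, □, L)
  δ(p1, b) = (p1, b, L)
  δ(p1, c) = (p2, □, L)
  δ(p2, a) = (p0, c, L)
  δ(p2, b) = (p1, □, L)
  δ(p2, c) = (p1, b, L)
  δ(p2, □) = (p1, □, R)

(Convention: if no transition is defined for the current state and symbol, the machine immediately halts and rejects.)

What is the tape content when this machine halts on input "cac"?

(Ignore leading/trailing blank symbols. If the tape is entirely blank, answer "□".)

Execution trace:
Initial: [p0]cac
Step 1: δ(p0, c) = (pR, a, R) → a[pR]ac

The machine reaches the reject state pR and halts.

Final tape (ignoring leading/trailing blanks): aac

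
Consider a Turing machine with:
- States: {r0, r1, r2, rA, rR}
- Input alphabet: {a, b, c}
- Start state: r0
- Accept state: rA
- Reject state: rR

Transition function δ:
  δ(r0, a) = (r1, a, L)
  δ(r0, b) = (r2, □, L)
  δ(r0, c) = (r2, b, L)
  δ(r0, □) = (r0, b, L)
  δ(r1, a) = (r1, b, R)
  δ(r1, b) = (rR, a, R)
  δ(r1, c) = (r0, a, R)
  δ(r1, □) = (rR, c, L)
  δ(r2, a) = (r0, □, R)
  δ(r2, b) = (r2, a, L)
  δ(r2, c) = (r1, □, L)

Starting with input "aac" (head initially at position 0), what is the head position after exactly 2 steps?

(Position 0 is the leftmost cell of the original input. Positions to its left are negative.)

Execution trace (head position shown):
Step 0: [r0]aac  (head at position 0)
Step 1: move left → [r1]□aac  (head at position -1)
Step 2: move left → [rR]□caac  (head at position -2)

After 2 steps, the head is at position -2.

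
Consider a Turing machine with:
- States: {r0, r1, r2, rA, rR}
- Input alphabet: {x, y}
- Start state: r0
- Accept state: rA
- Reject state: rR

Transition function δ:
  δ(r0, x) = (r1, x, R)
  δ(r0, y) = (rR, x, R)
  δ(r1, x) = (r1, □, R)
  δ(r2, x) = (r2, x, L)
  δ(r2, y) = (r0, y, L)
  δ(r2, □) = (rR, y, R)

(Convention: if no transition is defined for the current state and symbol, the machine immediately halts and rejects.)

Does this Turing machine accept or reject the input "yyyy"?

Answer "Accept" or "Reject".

Execution trace:
Initial: [r0]yyyy
Step 1: δ(r0, y) = (rR, x, R) → x[rR]yyy

The machine reaches the reject state rR and halts.

Answer: Reject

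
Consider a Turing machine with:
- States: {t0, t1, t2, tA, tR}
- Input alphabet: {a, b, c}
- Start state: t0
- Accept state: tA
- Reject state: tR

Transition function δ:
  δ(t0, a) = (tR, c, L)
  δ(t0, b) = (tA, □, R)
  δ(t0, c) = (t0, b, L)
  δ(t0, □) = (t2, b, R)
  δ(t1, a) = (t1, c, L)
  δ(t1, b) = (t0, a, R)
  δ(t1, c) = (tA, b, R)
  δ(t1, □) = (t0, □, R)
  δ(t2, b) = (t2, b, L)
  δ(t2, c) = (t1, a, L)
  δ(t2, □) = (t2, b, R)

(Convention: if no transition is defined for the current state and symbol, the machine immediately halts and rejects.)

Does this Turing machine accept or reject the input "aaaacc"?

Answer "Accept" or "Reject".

Execution trace:
Initial: [t0]aaaacc
Step 1: δ(t0, a) = (tR, c, L) → [tR]□caaacc

The machine reaches the reject state tR and halts.

Answer: Reject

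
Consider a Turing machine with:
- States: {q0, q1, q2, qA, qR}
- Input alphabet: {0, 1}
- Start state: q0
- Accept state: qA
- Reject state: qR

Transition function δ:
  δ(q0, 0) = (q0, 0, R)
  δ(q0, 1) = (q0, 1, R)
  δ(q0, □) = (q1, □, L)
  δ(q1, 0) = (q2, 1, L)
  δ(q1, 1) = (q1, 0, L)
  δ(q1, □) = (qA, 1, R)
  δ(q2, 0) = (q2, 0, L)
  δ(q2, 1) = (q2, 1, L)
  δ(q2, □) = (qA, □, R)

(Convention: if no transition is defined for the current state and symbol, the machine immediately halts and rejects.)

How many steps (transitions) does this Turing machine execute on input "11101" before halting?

Execution trace:
Initial: [q0]11101
Step 1: δ(q0, 1) = (q0, 1, R) → 1[q0]1101
Step 2: δ(q0, 1) = (q0, 1, R) → 11[q0]101
Step 3: δ(q0, 1) = (q0, 1, R) → 111[q0]01
Step 4: δ(q0, 0) = (q0, 0, R) → 1110[q0]1
Step 5: δ(q0, 1) = (q0, 1, R) → 11101[q0]□
Step 6: δ(q0, □) = (q1, □, L) → 1110[q1]1□
Step 7: δ(q1, 1) = (q1, 0, L) → 111[q1]00□
Step 8: δ(q1, 0) = (q2, 1, L) → 11[q2]110□
Step 9: δ(q2, 1) = (q2, 1, L) → 1[q2]1110□
Step 10: δ(q2, 1) = (q2, 1, L) → [q2]11110□
Step 11: δ(q2, 1) = (q2, 1, L) → [q2]□11110□
Step 12: δ(q2, □) = (qA, □, R) → □[qA]11110□

The machine reaches the accept state qA and halts.

The machine executed 12 steps before halting.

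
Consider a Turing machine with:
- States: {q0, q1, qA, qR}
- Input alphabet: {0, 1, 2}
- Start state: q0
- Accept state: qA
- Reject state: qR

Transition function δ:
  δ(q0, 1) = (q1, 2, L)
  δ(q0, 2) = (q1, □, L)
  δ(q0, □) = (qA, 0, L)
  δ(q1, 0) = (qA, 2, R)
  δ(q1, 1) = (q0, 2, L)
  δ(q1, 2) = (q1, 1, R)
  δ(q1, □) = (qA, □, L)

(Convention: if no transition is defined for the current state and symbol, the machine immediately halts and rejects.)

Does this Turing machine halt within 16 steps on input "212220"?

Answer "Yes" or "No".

Execution trace:
Initial: [q0]212220
Step 1: δ(q0, 2) = (q1, □, L) → [q1]□□12220
Step 2: δ(q1, □) = (qA, □, L) → [qA]□□□12220

The machine reaches the accept state qA and halts.
The machine halted after 2 steps (within the 16-step bound).

Answer: Yes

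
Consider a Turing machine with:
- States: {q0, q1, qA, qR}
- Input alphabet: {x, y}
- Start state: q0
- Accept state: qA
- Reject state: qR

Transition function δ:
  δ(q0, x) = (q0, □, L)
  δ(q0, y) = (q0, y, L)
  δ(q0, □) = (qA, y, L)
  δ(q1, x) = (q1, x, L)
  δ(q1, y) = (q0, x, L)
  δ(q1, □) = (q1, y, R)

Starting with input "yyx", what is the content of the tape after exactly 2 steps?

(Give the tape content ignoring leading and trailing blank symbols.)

Execution trace:
Initial: [q0]yyx
Step 1: δ(q0, y) = (q0, y, L) → [q0]□yyx
Step 2: δ(q0, □) = (qA, y, L) → [qA]□yyyx

The machine reaches the accept state qA and halts.

After 2 steps, the tape (ignoring leading/trailing blanks) is: yyyx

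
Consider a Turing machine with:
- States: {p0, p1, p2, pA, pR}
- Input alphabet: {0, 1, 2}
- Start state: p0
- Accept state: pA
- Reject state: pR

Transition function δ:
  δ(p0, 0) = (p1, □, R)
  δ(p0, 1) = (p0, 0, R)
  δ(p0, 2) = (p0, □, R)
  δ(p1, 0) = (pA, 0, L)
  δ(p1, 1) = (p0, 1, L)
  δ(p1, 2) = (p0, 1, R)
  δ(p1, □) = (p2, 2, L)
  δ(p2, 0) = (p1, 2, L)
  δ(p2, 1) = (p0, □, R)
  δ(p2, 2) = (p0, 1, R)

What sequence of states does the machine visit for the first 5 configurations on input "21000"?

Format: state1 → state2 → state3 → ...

Execution trace:
Initial: [p0]21000
Step 1: δ(p0, 2) = (p0, □, R) → □[p0]1000
Step 2: δ(p0, 1) = (p0, 0, R) → □0[p0]000
Step 3: δ(p0, 0) = (p1, □, R) → □0□[p1]00
Step 4: δ(p1, 0) = (pA, 0, L) → □0[pA]□00

The machine reaches the accept state pA and halts.

State sequence: p0 → p0 → p0 → p1 → pA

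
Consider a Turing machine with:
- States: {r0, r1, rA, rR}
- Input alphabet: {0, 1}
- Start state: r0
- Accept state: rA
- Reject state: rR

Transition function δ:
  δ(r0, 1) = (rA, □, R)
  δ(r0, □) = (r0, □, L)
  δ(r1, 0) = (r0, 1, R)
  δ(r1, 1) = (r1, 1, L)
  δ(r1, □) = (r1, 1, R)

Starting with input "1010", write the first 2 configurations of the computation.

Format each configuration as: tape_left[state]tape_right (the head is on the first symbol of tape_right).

Transitions applied:
Step 1: δ(r0, 1) = (rA, □, R)

The first 2 configurations are:
[r0]1010 ⊢ □[rA]010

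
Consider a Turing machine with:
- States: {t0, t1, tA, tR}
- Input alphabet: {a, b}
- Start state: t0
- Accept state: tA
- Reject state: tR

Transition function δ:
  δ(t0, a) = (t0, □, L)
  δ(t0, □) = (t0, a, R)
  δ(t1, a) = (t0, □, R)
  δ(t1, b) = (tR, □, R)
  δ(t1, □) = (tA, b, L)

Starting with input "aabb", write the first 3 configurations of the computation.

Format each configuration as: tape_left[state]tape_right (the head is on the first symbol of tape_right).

Transitions applied:
Step 1: δ(t0, a) = (t0, □, L)
Step 2: δ(t0, □) = (t0, a, R)

The first 3 configurations are:
[t0]aabb ⊢ [t0]□□abb ⊢ a[t0]□abb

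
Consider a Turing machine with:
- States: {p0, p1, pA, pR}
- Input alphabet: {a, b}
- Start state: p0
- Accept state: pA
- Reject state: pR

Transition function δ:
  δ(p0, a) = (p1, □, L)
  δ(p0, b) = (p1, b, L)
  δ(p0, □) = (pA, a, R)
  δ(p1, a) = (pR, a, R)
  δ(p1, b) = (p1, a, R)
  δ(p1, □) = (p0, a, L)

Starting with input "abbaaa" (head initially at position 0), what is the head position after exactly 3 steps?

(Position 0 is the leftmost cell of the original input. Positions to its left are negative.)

Execution trace (head position shown):
Step 0: [p0]abbaaa  (head at position 0)
Step 1: move left → [p1]□□bbaaa  (head at position -1)
Step 2: move left → [p0]□a□bbaaa  (head at position -2)
Step 3: move right → a[pA]a□bbaaa  (head at position -1)

After 3 steps, the head is at position -1.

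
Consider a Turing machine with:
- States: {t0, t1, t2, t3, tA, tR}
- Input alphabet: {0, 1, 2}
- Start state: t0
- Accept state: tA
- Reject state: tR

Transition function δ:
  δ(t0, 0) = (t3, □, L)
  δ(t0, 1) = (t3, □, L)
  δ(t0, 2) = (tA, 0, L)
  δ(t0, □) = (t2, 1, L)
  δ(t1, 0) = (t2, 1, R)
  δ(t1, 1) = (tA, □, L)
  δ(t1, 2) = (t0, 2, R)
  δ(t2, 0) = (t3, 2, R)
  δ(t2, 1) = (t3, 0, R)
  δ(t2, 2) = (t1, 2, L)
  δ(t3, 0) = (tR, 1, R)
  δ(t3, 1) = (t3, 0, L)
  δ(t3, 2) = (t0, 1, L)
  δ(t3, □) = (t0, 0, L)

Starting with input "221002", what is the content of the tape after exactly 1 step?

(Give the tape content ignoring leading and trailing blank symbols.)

Execution trace:
Initial: [t0]221002
Step 1: δ(t0, 2) = (tA, 0, L) → [tA]□021002

The machine reaches the accept state tA and halts.

After 1 step, the tape (ignoring leading/trailing blanks) is: 021002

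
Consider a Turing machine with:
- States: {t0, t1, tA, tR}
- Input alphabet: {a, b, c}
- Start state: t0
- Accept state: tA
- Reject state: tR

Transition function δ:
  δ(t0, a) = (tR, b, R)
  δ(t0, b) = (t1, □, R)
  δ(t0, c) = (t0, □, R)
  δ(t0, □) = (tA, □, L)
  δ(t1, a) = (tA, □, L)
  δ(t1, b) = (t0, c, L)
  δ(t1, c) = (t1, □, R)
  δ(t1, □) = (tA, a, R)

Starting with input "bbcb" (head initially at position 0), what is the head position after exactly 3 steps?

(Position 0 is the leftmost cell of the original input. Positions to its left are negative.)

Execution trace (head position shown):
Step 0: [t0]bbcb  (head at position 0)
Step 1: move right → □[t1]bcb  (head at position 1)
Step 2: move left → [t0]□ccb  (head at position 0)
Step 3: move left → [tA]□□ccb  (head at position -1)

After 3 steps, the head is at position -1.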